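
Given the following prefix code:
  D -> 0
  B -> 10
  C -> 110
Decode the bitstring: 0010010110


Decoding step by step:
Bits 0 -> D
Bits 0 -> D
Bits 10 -> B
Bits 0 -> D
Bits 10 -> B
Bits 110 -> C


Decoded message: DDBDBC


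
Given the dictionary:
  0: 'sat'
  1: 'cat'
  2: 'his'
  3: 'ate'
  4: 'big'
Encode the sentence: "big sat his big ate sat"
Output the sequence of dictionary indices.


Look up each word in the dictionary:
  'big' -> 4
  'sat' -> 0
  'his' -> 2
  'big' -> 4
  'ate' -> 3
  'sat' -> 0

Encoded: [4, 0, 2, 4, 3, 0]


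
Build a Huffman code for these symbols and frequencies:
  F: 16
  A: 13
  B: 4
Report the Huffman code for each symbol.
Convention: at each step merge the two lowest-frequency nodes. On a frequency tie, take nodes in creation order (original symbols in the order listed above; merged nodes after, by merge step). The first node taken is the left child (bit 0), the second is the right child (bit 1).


Huffman tree construction:
Step 1: Merge B(4) + A(13) = 17
Step 2: Merge F(16) + (B+A)(17) = 33
Read each symbol's code off the tree from the root (left child = 0, right child = 1).

Codes:
  F: 0 (length 1)
  A: 11 (length 2)
  B: 10 (length 2)
Average code length: 50/33 = 1.5152 bits/symbol


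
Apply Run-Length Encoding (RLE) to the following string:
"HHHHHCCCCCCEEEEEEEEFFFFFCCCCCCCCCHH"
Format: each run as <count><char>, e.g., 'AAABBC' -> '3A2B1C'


Scanning runs left to right:
  i=0: run of 'H' x 5 -> '5H'
  i=5: run of 'C' x 6 -> '6C'
  i=11: run of 'E' x 8 -> '8E'
  i=19: run of 'F' x 5 -> '5F'
  i=24: run of 'C' x 9 -> '9C'
  i=33: run of 'H' x 2 -> '2H'

RLE = 5H6C8E5F9C2H


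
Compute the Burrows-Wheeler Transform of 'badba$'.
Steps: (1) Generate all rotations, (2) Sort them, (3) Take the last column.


Rotations (sorted):
  0: $badba -> last char: a
  1: a$badb -> last char: b
  2: adba$b -> last char: b
  3: ba$bad -> last char: d
  4: badba$ -> last char: $
  5: dba$ba -> last char: a


BWT = abbd$a


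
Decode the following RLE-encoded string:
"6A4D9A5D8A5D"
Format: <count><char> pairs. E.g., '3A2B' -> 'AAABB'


Expanding each <count><char> pair:
  6A -> 'AAAAAA'
  4D -> 'DDDD'
  9A -> 'AAAAAAAAA'
  5D -> 'DDDDD'
  8A -> 'AAAAAAAA'
  5D -> 'DDDDD'

Decoded = AAAAAADDDDAAAAAAAAADDDDDAAAAAAAADDDDD


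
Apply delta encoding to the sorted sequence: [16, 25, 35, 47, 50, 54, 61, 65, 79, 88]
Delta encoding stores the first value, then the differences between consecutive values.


First value: 16
Deltas:
  25 - 16 = 9
  35 - 25 = 10
  47 - 35 = 12
  50 - 47 = 3
  54 - 50 = 4
  61 - 54 = 7
  65 - 61 = 4
  79 - 65 = 14
  88 - 79 = 9


Delta encoded: [16, 9, 10, 12, 3, 4, 7, 4, 14, 9]


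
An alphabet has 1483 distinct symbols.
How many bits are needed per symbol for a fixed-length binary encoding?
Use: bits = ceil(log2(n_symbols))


log2(1483) = 10.5343
Bracket: 2^10 = 1024 < 1483 <= 2^11 = 2048
So ceil(log2(1483)) = 11

bits = ceil(log2(1483)) = ceil(10.5343) = 11 bits


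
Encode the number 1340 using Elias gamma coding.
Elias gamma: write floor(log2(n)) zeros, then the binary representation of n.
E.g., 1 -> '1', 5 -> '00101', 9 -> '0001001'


num_bits = floor(log2(1340)) + 1 = 11
leading_zeros = num_bits - 1 = 10
binary(1340) = 10100111100

Elias gamma(1340) = '0000000000' + '10100111100' = 000000000010100111100 (21 bits)


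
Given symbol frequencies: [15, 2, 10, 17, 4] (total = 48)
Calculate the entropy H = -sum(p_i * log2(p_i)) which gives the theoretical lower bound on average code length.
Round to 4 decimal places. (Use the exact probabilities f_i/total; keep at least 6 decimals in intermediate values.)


Per-symbol terms -p_i * log2(p_i) with p_i = f_i/48:
  p = 15/48 = 0.312500: log2(p) = -1.678072, -p*log2(p) = 0.524397
  p = 2/48 = 0.041667: log2(p) = -4.584963, -p*log2(p) = 0.191040
  p = 10/48 = 0.208333: log2(p) = -2.263034, -p*log2(p) = 0.471466
  p = 17/48 = 0.354167: log2(p) = -1.497500, -p*log2(p) = 0.530364
  p = 4/48 = 0.083333: log2(p) = -3.584963, -p*log2(p) = 0.298747
H = 0.524397 + 0.191040 + 0.471466 + 0.530364 + 0.298747 = 2.016014

H = 2.016 bits/symbol


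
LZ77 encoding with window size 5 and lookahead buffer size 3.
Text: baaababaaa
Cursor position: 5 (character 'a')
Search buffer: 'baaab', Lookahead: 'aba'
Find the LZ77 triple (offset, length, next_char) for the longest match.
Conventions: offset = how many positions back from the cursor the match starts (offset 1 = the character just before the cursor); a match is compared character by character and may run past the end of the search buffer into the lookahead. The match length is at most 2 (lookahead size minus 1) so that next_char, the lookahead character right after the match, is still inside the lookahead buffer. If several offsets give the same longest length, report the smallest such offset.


Try each offset into the search buffer:
  offset=1 (pos 4, char 'b'): match length 0
  offset=2 (pos 3, char 'a'): match length 2
  offset=3 (pos 2, char 'a'): match length 1
  offset=4 (pos 1, char 'a'): match length 1
  offset=5 (pos 0, char 'b'): match length 0
Longest match has length 2 at offset 2.
next_char = character at position 5 + 2 = 7 -> 'a'

Best match: offset=2, length=2 (matching 'ab' starting at position 3)
LZ77 triple: (2, 2, 'a')


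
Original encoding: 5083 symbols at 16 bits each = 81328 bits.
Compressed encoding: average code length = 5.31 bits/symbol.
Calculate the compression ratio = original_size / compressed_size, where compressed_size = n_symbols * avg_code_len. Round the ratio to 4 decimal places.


original_size = n_symbols * orig_bits = 5083 * 16 = 81328 bits
compressed_size = n_symbols * avg_code_len = 5083 * 5.31 = 26990.73 bits
ratio = original_size / compressed_size = 81328 / 26990.73 = 3.0132

Compression ratio = 3.0132


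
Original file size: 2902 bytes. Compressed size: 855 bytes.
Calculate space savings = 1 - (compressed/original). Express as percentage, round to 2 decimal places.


ratio = compressed/original = 855/2902 = 0.294624
savings = 1 - ratio = 1 - 0.294624 = 0.705376
as a percentage: 0.705376 * 100 = 70.54%

Space savings = 1 - 855/2902 = 70.54%


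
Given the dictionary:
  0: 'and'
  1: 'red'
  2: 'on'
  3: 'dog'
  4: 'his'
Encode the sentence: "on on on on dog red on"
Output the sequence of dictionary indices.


Look up each word in the dictionary:
  'on' -> 2
  'on' -> 2
  'on' -> 2
  'on' -> 2
  'dog' -> 3
  'red' -> 1
  'on' -> 2

Encoded: [2, 2, 2, 2, 3, 1, 2]


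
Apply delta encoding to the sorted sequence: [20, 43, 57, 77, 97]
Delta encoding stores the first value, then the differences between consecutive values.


First value: 20
Deltas:
  43 - 20 = 23
  57 - 43 = 14
  77 - 57 = 20
  97 - 77 = 20


Delta encoded: [20, 23, 14, 20, 20]


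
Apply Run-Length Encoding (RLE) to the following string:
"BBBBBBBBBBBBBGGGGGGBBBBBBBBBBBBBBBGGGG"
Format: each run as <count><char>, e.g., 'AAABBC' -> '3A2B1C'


Scanning runs left to right:
  i=0: run of 'B' x 13 -> '13B'
  i=13: run of 'G' x 6 -> '6G'
  i=19: run of 'B' x 15 -> '15B'
  i=34: run of 'G' x 4 -> '4G'

RLE = 13B6G15B4G


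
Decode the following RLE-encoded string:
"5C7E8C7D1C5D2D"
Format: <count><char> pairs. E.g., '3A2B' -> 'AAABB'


Expanding each <count><char> pair:
  5C -> 'CCCCC'
  7E -> 'EEEEEEE'
  8C -> 'CCCCCCCC'
  7D -> 'DDDDDDD'
  1C -> 'C'
  5D -> 'DDDDD'
  2D -> 'DD'

Decoded = CCCCCEEEEEEECCCCCCCCDDDDDDDCDDDDDDD


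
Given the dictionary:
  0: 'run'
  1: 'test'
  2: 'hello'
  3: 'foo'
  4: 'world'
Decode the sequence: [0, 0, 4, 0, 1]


Look up each index in the dictionary:
  0 -> 'run'
  0 -> 'run'
  4 -> 'world'
  0 -> 'run'
  1 -> 'test'

Decoded: "run run world run test"


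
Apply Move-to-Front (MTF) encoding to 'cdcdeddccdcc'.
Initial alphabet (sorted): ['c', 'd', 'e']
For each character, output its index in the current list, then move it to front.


MTF encoding:
'c': index 0 in ['c', 'd', 'e'] -> ['c', 'd', 'e']
'd': index 1 in ['c', 'd', 'e'] -> ['d', 'c', 'e']
'c': index 1 in ['d', 'c', 'e'] -> ['c', 'd', 'e']
'd': index 1 in ['c', 'd', 'e'] -> ['d', 'c', 'e']
'e': index 2 in ['d', 'c', 'e'] -> ['e', 'd', 'c']
'd': index 1 in ['e', 'd', 'c'] -> ['d', 'e', 'c']
'd': index 0 in ['d', 'e', 'c'] -> ['d', 'e', 'c']
'c': index 2 in ['d', 'e', 'c'] -> ['c', 'd', 'e']
'c': index 0 in ['c', 'd', 'e'] -> ['c', 'd', 'e']
'd': index 1 in ['c', 'd', 'e'] -> ['d', 'c', 'e']
'c': index 1 in ['d', 'c', 'e'] -> ['c', 'd', 'e']
'c': index 0 in ['c', 'd', 'e'] -> ['c', 'd', 'e']


Output: [0, 1, 1, 1, 2, 1, 0, 2, 0, 1, 1, 0]


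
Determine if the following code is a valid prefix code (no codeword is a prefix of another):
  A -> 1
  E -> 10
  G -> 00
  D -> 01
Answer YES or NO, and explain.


Checking each pair (does one codeword prefix another?):
  A='1' vs E='10': prefix -- VIOLATION

NO -- this is NOT a valid prefix code. A (1) is a prefix of E (10).


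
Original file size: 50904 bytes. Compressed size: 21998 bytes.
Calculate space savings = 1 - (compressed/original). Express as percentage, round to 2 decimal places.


ratio = compressed/original = 21998/50904 = 0.432147
savings = 1 - ratio = 1 - 0.432147 = 0.567853
as a percentage: 0.567853 * 100 = 56.79%

Space savings = 1 - 21998/50904 = 56.79%


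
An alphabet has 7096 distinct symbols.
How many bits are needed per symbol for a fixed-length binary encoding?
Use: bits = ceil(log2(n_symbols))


log2(7096) = 12.7928
Bracket: 2^12 = 4096 < 7096 <= 2^13 = 8192
So ceil(log2(7096)) = 13

bits = ceil(log2(7096)) = ceil(12.7928) = 13 bits


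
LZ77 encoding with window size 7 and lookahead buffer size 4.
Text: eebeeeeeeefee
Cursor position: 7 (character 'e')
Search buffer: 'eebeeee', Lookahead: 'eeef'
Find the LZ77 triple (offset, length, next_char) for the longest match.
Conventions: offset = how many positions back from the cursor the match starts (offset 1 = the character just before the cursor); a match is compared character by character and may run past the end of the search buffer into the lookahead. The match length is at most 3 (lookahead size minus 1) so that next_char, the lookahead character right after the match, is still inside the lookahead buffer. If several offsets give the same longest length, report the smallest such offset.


Try each offset into the search buffer:
  offset=1 (pos 6, char 'e'): match length 3
  offset=2 (pos 5, char 'e'): match length 3
  offset=3 (pos 4, char 'e'): match length 3
  offset=4 (pos 3, char 'e'): match length 3
  offset=5 (pos 2, char 'b'): match length 0
  offset=6 (pos 1, char 'e'): match length 1
  offset=7 (pos 0, char 'e'): match length 2
Longest match has length 3, found at offsets 1, 2, 3, 4; take the smallest, offset 1.
next_char = character at position 7 + 3 = 10 -> 'f'

Best match: offset=1, length=3 (matching 'eee' starting at position 6)
LZ77 triple: (1, 3, 'f')


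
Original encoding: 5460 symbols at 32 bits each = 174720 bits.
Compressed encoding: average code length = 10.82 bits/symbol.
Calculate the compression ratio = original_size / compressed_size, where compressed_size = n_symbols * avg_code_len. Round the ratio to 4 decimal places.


original_size = n_symbols * orig_bits = 5460 * 32 = 174720 bits
compressed_size = n_symbols * avg_code_len = 5460 * 10.82 = 59077.2 bits
ratio = original_size / compressed_size = 174720 / 59077.2 = 2.9575

Compression ratio = 2.9575


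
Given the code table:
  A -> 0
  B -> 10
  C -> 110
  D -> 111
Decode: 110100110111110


Decoding:
110 -> C
10 -> B
0 -> A
110 -> C
111 -> D
110 -> C


Result: CBACDC


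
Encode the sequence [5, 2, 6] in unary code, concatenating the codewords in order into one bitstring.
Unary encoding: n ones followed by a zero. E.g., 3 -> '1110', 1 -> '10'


Encode each number as n ones followed by a terminating 0:
  5 -> 111110 (6 bits)
  2 -> 110 (3 bits)
  6 -> 1111110 (7 bits)
Total length = 6 + 3 + 7 = 16 bits.

Unary([5, 2, 6]) = 1111101101111110 (16 bits)


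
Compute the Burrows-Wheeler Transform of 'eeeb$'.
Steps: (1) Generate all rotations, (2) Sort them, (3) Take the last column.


Rotations (sorted):
  0: $eeeb -> last char: b
  1: b$eee -> last char: e
  2: eb$ee -> last char: e
  3: eeb$e -> last char: e
  4: eeeb$ -> last char: $


BWT = beee$


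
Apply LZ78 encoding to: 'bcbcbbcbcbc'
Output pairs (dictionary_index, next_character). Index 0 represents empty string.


LZ78 encoding steps:
Dictionary: {0: ''}
Step 1: w='' (idx 0), next='b' -> output (0, 'b'), add 'b' as idx 1
Step 2: w='' (idx 0), next='c' -> output (0, 'c'), add 'c' as idx 2
Step 3: w='b' (idx 1), next='c' -> output (1, 'c'), add 'bc' as idx 3
Step 4: w='b' (idx 1), next='b' -> output (1, 'b'), add 'bb' as idx 4
Step 5: w='c' (idx 2), next='b' -> output (2, 'b'), add 'cb' as idx 5
Step 6: w='cb' (idx 5), next='c' -> output (5, 'c'), add 'cbc' as idx 6


Encoded: [(0, 'b'), (0, 'c'), (1, 'c'), (1, 'b'), (2, 'b'), (5, 'c')]


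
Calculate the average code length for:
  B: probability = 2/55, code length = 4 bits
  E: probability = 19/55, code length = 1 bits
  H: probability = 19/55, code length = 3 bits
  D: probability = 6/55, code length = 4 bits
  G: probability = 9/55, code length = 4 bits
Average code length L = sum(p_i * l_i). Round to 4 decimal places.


Weighted contributions p_i * l_i:
  B: (2/55) * 4 = 8/55
  E: (19/55) * 1 = 19/55
  H: (19/55) * 3 = 57/55
  D: (6/55) * 4 = 24/55
  G: (9/55) * 4 = 36/55
Sum = (8 + 19 + 57 + 24 + 36)/55 = 144/55

L = 144/55 = 2.6182 bits/symbol


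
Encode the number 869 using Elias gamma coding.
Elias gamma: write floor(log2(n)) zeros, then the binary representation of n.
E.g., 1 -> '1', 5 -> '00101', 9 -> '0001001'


num_bits = floor(log2(869)) + 1 = 10
leading_zeros = num_bits - 1 = 9
binary(869) = 1101100101

Elias gamma(869) = '000000000' + '1101100101' = 0000000001101100101 (19 bits)


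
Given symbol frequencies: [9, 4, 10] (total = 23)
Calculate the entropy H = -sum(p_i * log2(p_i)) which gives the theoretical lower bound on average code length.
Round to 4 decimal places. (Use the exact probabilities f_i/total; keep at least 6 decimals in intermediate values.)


Per-symbol terms -p_i * log2(p_i) with p_i = f_i/23:
  p = 9/23 = 0.391304: log2(p) = -1.353637, -p*log2(p) = 0.529684
  p = 4/23 = 0.173913: log2(p) = -2.523562, -p*log2(p) = 0.438880
  p = 10/23 = 0.434783: log2(p) = -1.201634, -p*log2(p) = 0.522450
H = 0.529684 + 0.438880 + 0.522450 = 1.491014

H = 1.491 bits/symbol


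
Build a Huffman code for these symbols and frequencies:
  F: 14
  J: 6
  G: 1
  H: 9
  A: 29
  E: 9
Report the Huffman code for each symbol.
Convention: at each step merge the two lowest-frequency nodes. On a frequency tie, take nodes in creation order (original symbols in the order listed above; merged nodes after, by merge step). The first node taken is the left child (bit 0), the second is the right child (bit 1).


Huffman tree construction:
Step 1: Merge G(1) + J(6) = 7
Step 2: Merge (G+J)(7) + H(9) = 16
Step 3: Merge E(9) + F(14) = 23
Step 4: Merge ((G+J)+H)(16) + (E+F)(23) = 39
Step 5: Merge A(29) + (((G+J)+H)+(E+F))(39) = 68
Read each symbol's code off the tree from the root (left child = 0, right child = 1).

Codes:
  F: 111 (length 3)
  J: 1001 (length 4)
  G: 1000 (length 4)
  H: 101 (length 3)
  A: 0 (length 1)
  E: 110 (length 3)
Average code length: 153/68 = 2.2500 bits/symbol


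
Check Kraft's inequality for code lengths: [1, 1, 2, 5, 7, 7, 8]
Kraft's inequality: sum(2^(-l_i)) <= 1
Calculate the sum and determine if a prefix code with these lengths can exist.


Sum = 2^(-1) + 2^(-1) + 2^(-2) + 2^(-5) + 2^(-7) + 2^(-7) + 2^(-8)
    = 0.5 + 0.5 + 0.25 + 0.03125 + 0.0078125 + 0.0078125 + 0.00390625
    = 333/256 = 1.30078125
Since 1.30078125 > 1, Kraft's inequality is NOT satisfied.
A prefix code with these lengths CANNOT exist.

Kraft sum = 1.30078125. Not satisfied.


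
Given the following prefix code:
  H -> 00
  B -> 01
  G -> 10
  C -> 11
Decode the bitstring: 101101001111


Decoding step by step:
Bits 10 -> G
Bits 11 -> C
Bits 01 -> B
Bits 00 -> H
Bits 11 -> C
Bits 11 -> C


Decoded message: GCBHCC


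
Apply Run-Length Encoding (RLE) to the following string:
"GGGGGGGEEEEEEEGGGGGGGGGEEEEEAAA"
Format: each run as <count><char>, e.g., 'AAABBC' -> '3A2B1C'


Scanning runs left to right:
  i=0: run of 'G' x 7 -> '7G'
  i=7: run of 'E' x 7 -> '7E'
  i=14: run of 'G' x 9 -> '9G'
  i=23: run of 'E' x 5 -> '5E'
  i=28: run of 'A' x 3 -> '3A'

RLE = 7G7E9G5E3A


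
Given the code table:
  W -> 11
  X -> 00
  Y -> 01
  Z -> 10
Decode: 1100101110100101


Decoding:
11 -> W
00 -> X
10 -> Z
11 -> W
10 -> Z
10 -> Z
01 -> Y
01 -> Y


Result: WXZWZZYY


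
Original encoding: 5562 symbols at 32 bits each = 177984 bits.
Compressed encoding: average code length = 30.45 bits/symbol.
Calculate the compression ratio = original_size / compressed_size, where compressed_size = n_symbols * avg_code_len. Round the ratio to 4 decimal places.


original_size = n_symbols * orig_bits = 5562 * 32 = 177984 bits
compressed_size = n_symbols * avg_code_len = 5562 * 30.45 = 169362.9 bits
ratio = original_size / compressed_size = 177984 / 169362.9 = 1.0509

Compression ratio = 1.0509


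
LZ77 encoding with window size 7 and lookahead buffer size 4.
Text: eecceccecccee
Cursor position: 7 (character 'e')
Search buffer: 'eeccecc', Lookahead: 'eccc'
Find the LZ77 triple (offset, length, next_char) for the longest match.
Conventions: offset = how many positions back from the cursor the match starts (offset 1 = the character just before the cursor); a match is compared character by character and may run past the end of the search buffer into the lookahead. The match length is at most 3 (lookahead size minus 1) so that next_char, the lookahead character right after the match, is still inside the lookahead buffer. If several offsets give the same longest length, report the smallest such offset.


Try each offset into the search buffer:
  offset=1 (pos 6, char 'c'): match length 0
  offset=2 (pos 5, char 'c'): match length 0
  offset=3 (pos 4, char 'e'): match length 3
  offset=4 (pos 3, char 'c'): match length 0
  offset=5 (pos 2, char 'c'): match length 0
  offset=6 (pos 1, char 'e'): match length 3
  offset=7 (pos 0, char 'e'): match length 1
Longest match has length 3, found at offsets 3, 6; take the smallest, offset 3.
next_char = character at position 7 + 3 = 10 -> 'c'

Best match: offset=3, length=3 (matching 'ecc' starting at position 4)
LZ77 triple: (3, 3, 'c')


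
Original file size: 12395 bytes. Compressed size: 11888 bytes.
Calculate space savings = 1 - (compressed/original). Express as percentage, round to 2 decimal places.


ratio = compressed/original = 11888/12395 = 0.959096
savings = 1 - ratio = 1 - 0.959096 = 0.040904
as a percentage: 0.040904 * 100 = 4.09%

Space savings = 1 - 11888/12395 = 4.09%


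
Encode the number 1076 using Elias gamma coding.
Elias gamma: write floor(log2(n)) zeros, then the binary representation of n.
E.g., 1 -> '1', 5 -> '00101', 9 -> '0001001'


num_bits = floor(log2(1076)) + 1 = 11
leading_zeros = num_bits - 1 = 10
binary(1076) = 10000110100

Elias gamma(1076) = '0000000000' + '10000110100' = 000000000010000110100 (21 bits)


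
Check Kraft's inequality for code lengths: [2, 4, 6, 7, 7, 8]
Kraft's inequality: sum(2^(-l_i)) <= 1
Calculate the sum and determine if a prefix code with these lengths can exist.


Sum = 2^(-2) + 2^(-4) + 2^(-6) + 2^(-7) + 2^(-7) + 2^(-8)
    = 0.25 + 0.0625 + 0.015625 + 0.0078125 + 0.0078125 + 0.00390625
    = 89/256 = 0.34765625
Since 0.34765625 <= 1, Kraft's inequality IS satisfied.
A prefix code with these lengths CAN exist.

Kraft sum = 0.34765625. Satisfied.


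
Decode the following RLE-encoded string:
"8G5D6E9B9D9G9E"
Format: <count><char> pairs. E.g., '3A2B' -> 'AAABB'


Expanding each <count><char> pair:
  8G -> 'GGGGGGGG'
  5D -> 'DDDDD'
  6E -> 'EEEEEE'
  9B -> 'BBBBBBBBB'
  9D -> 'DDDDDDDDD'
  9G -> 'GGGGGGGGG'
  9E -> 'EEEEEEEEE'

Decoded = GGGGGGGGDDDDDEEEEEEBBBBBBBBBDDDDDDDDDGGGGGGGGGEEEEEEEEE


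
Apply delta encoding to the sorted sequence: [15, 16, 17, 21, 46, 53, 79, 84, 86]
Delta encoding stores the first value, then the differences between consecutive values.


First value: 15
Deltas:
  16 - 15 = 1
  17 - 16 = 1
  21 - 17 = 4
  46 - 21 = 25
  53 - 46 = 7
  79 - 53 = 26
  84 - 79 = 5
  86 - 84 = 2


Delta encoded: [15, 1, 1, 4, 25, 7, 26, 5, 2]


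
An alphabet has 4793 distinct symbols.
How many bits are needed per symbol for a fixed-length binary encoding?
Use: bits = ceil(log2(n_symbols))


log2(4793) = 12.2267
Bracket: 2^12 = 4096 < 4793 <= 2^13 = 8192
So ceil(log2(4793)) = 13

bits = ceil(log2(4793)) = ceil(12.2267) = 13 bits


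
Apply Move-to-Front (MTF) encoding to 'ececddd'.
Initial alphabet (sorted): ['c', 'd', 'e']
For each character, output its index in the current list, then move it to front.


MTF encoding:
'e': index 2 in ['c', 'd', 'e'] -> ['e', 'c', 'd']
'c': index 1 in ['e', 'c', 'd'] -> ['c', 'e', 'd']
'e': index 1 in ['c', 'e', 'd'] -> ['e', 'c', 'd']
'c': index 1 in ['e', 'c', 'd'] -> ['c', 'e', 'd']
'd': index 2 in ['c', 'e', 'd'] -> ['d', 'c', 'e']
'd': index 0 in ['d', 'c', 'e'] -> ['d', 'c', 'e']
'd': index 0 in ['d', 'c', 'e'] -> ['d', 'c', 'e']


Output: [2, 1, 1, 1, 2, 0, 0]


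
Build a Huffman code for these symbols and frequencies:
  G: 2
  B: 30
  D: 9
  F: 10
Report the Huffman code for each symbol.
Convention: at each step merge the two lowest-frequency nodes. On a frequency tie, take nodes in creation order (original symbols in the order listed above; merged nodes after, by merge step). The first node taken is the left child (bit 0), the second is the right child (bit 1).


Huffman tree construction:
Step 1: Merge G(2) + D(9) = 11
Step 2: Merge F(10) + (G+D)(11) = 21
Step 3: Merge (F+(G+D))(21) + B(30) = 51
Read each symbol's code off the tree from the root (left child = 0, right child = 1).

Codes:
  G: 010 (length 3)
  B: 1 (length 1)
  D: 011 (length 3)
  F: 00 (length 2)
Average code length: 83/51 = 1.6275 bits/symbol


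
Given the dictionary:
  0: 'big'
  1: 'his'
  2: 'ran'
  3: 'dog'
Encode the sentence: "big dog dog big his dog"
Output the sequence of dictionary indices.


Look up each word in the dictionary:
  'big' -> 0
  'dog' -> 3
  'dog' -> 3
  'big' -> 0
  'his' -> 1
  'dog' -> 3

Encoded: [0, 3, 3, 0, 1, 3]


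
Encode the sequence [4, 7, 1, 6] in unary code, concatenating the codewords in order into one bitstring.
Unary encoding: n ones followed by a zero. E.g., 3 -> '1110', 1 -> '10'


Encode each number as n ones followed by a terminating 0:
  4 -> 11110 (5 bits)
  7 -> 11111110 (8 bits)
  1 -> 10 (2 bits)
  6 -> 1111110 (7 bits)
Total length = 5 + 8 + 2 + 7 = 22 bits.

Unary([4, 7, 1, 6]) = 1111011111110101111110 (22 bits)


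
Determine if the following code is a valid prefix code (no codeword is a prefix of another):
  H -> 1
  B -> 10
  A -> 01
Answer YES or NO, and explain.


Checking each pair (does one codeword prefix another?):
  H='1' vs B='10': prefix -- VIOLATION

NO -- this is NOT a valid prefix code. H (1) is a prefix of B (10).


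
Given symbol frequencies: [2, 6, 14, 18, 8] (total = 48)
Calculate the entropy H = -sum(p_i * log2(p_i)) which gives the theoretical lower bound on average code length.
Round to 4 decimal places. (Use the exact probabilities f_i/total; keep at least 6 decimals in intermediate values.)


Per-symbol terms -p_i * log2(p_i) with p_i = f_i/48:
  p = 2/48 = 0.041667: log2(p) = -4.584963, -p*log2(p) = 0.191040
  p = 6/48 = 0.125000: log2(p) = -3.000000, -p*log2(p) = 0.375000
  p = 14/48 = 0.291667: log2(p) = -1.777608, -p*log2(p) = 0.518469
  p = 18/48 = 0.375000: log2(p) = -1.415037, -p*log2(p) = 0.530639
  p = 8/48 = 0.166667: log2(p) = -2.584963, -p*log2(p) = 0.430827
H = 0.191040 + 0.375000 + 0.518469 + 0.530639 + 0.430827 = 2.045975

H = 2.046 bits/symbol


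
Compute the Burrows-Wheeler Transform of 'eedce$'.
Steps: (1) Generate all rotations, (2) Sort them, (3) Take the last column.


Rotations (sorted):
  0: $eedce -> last char: e
  1: ce$eed -> last char: d
  2: dce$ee -> last char: e
  3: e$eedc -> last char: c
  4: edce$e -> last char: e
  5: eedce$ -> last char: $


BWT = edece$


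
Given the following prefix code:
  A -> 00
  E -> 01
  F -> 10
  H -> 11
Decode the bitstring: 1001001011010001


Decoding step by step:
Bits 10 -> F
Bits 01 -> E
Bits 00 -> A
Bits 10 -> F
Bits 11 -> H
Bits 01 -> E
Bits 00 -> A
Bits 01 -> E


Decoded message: FEAFHEAE


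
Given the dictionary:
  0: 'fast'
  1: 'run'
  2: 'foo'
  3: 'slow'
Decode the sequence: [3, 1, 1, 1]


Look up each index in the dictionary:
  3 -> 'slow'
  1 -> 'run'
  1 -> 'run'
  1 -> 'run'

Decoded: "slow run run run"


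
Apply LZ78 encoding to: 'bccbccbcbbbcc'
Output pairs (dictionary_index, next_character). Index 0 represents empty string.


LZ78 encoding steps:
Dictionary: {0: ''}
Step 1: w='' (idx 0), next='b' -> output (0, 'b'), add 'b' as idx 1
Step 2: w='' (idx 0), next='c' -> output (0, 'c'), add 'c' as idx 2
Step 3: w='c' (idx 2), next='b' -> output (2, 'b'), add 'cb' as idx 3
Step 4: w='c' (idx 2), next='c' -> output (2, 'c'), add 'cc' as idx 4
Step 5: w='b' (idx 1), next='c' -> output (1, 'c'), add 'bc' as idx 5
Step 6: w='b' (idx 1), next='b' -> output (1, 'b'), add 'bb' as idx 6
Step 7: w='bc' (idx 5), next='c' -> output (5, 'c'), add 'bcc' as idx 7


Encoded: [(0, 'b'), (0, 'c'), (2, 'b'), (2, 'c'), (1, 'c'), (1, 'b'), (5, 'c')]


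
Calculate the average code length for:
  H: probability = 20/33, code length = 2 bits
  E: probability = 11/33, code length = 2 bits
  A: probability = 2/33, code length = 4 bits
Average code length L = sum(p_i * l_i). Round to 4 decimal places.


Weighted contributions p_i * l_i:
  H: (20/33) * 2 = 40/33
  E: (11/33) * 2 = 22/33
  A: (2/33) * 4 = 8/33
Sum = (40 + 22 + 8)/33 = 70/33

L = 70/33 = 2.1212 bits/symbol


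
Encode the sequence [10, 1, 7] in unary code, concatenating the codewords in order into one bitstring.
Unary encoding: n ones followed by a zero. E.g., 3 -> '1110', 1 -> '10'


Encode each number as n ones followed by a terminating 0:
  10 -> 11111111110 (11 bits)
  1 -> 10 (2 bits)
  7 -> 11111110 (8 bits)
Total length = 11 + 2 + 8 = 21 bits.

Unary([10, 1, 7]) = 111111111101011111110 (21 bits)


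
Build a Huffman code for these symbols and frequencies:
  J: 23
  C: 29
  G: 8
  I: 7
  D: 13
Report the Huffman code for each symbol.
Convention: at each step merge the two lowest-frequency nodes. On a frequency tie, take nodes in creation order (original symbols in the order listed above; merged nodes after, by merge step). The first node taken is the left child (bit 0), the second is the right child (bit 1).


Huffman tree construction:
Step 1: Merge I(7) + G(8) = 15
Step 2: Merge D(13) + (I+G)(15) = 28
Step 3: Merge J(23) + (D+(I+G))(28) = 51
Step 4: Merge C(29) + (J+(D+(I+G)))(51) = 80
Read each symbol's code off the tree from the root (left child = 0, right child = 1).

Codes:
  J: 10 (length 2)
  C: 0 (length 1)
  G: 1111 (length 4)
  I: 1110 (length 4)
  D: 110 (length 3)
Average code length: 174/80 = 2.1750 bits/symbol


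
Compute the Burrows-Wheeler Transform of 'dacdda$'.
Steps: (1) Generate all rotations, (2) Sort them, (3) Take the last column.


Rotations (sorted):
  0: $dacdda -> last char: a
  1: a$dacdd -> last char: d
  2: acdda$d -> last char: d
  3: cdda$da -> last char: a
  4: da$dacd -> last char: d
  5: dacdda$ -> last char: $
  6: dda$dac -> last char: c


BWT = addad$c


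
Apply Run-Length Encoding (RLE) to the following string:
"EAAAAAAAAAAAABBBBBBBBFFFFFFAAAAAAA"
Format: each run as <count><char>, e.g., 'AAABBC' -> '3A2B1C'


Scanning runs left to right:
  i=0: run of 'E' x 1 -> '1E'
  i=1: run of 'A' x 12 -> '12A'
  i=13: run of 'B' x 8 -> '8B'
  i=21: run of 'F' x 6 -> '6F'
  i=27: run of 'A' x 7 -> '7A'

RLE = 1E12A8B6F7A


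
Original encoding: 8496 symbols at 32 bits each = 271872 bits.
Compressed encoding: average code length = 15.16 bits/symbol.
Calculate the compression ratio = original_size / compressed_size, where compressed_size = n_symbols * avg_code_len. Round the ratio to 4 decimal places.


original_size = n_symbols * orig_bits = 8496 * 32 = 271872 bits
compressed_size = n_symbols * avg_code_len = 8496 * 15.16 = 128799.36 bits
ratio = original_size / compressed_size = 271872 / 128799.36 = 2.1108

Compression ratio = 2.1108


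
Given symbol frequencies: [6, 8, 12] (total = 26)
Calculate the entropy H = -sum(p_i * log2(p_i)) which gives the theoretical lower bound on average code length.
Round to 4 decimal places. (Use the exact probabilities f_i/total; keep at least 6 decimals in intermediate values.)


Per-symbol terms -p_i * log2(p_i) with p_i = f_i/26:
  p = 6/26 = 0.230769: log2(p) = -2.115477, -p*log2(p) = 0.488187
  p = 8/26 = 0.307692: log2(p) = -1.700440, -p*log2(p) = 0.523212
  p = 12/26 = 0.461538: log2(p) = -1.115477, -p*log2(p) = 0.514836
H = 0.488187 + 0.523212 + 0.514836 = 1.526235

H = 1.5262 bits/symbol


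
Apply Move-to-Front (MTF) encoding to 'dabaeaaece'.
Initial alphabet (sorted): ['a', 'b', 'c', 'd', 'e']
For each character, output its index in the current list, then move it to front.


MTF encoding:
'd': index 3 in ['a', 'b', 'c', 'd', 'e'] -> ['d', 'a', 'b', 'c', 'e']
'a': index 1 in ['d', 'a', 'b', 'c', 'e'] -> ['a', 'd', 'b', 'c', 'e']
'b': index 2 in ['a', 'd', 'b', 'c', 'e'] -> ['b', 'a', 'd', 'c', 'e']
'a': index 1 in ['b', 'a', 'd', 'c', 'e'] -> ['a', 'b', 'd', 'c', 'e']
'e': index 4 in ['a', 'b', 'd', 'c', 'e'] -> ['e', 'a', 'b', 'd', 'c']
'a': index 1 in ['e', 'a', 'b', 'd', 'c'] -> ['a', 'e', 'b', 'd', 'c']
'a': index 0 in ['a', 'e', 'b', 'd', 'c'] -> ['a', 'e', 'b', 'd', 'c']
'e': index 1 in ['a', 'e', 'b', 'd', 'c'] -> ['e', 'a', 'b', 'd', 'c']
'c': index 4 in ['e', 'a', 'b', 'd', 'c'] -> ['c', 'e', 'a', 'b', 'd']
'e': index 1 in ['c', 'e', 'a', 'b', 'd'] -> ['e', 'c', 'a', 'b', 'd']


Output: [3, 1, 2, 1, 4, 1, 0, 1, 4, 1]


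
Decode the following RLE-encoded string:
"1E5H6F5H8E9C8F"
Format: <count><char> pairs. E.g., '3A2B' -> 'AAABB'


Expanding each <count><char> pair:
  1E -> 'E'
  5H -> 'HHHHH'
  6F -> 'FFFFFF'
  5H -> 'HHHHH'
  8E -> 'EEEEEEEE'
  9C -> 'CCCCCCCCC'
  8F -> 'FFFFFFFF'

Decoded = EHHHHHFFFFFFHHHHHEEEEEEEECCCCCCCCCFFFFFFFF


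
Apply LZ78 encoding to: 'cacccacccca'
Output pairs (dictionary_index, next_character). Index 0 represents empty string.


LZ78 encoding steps:
Dictionary: {0: ''}
Step 1: w='' (idx 0), next='c' -> output (0, 'c'), add 'c' as idx 1
Step 2: w='' (idx 0), next='a' -> output (0, 'a'), add 'a' as idx 2
Step 3: w='c' (idx 1), next='c' -> output (1, 'c'), add 'cc' as idx 3
Step 4: w='c' (idx 1), next='a' -> output (1, 'a'), add 'ca' as idx 4
Step 5: w='cc' (idx 3), next='c' -> output (3, 'c'), add 'ccc' as idx 5
Step 6: w='ca' (idx 4), end of input -> output (4, '')


Encoded: [(0, 'c'), (0, 'a'), (1, 'c'), (1, 'a'), (3, 'c'), (4, '')]


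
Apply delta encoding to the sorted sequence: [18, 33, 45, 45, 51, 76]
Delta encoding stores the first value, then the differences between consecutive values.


First value: 18
Deltas:
  33 - 18 = 15
  45 - 33 = 12
  45 - 45 = 0
  51 - 45 = 6
  76 - 51 = 25


Delta encoded: [18, 15, 12, 0, 6, 25]


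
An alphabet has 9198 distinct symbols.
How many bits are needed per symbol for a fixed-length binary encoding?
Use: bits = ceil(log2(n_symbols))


log2(9198) = 13.1671
Bracket: 2^13 = 8192 < 9198 <= 2^14 = 16384
So ceil(log2(9198)) = 14

bits = ceil(log2(9198)) = ceil(13.1671) = 14 bits


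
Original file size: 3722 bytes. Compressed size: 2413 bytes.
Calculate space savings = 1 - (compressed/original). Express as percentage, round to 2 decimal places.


ratio = compressed/original = 2413/3722 = 0.648307
savings = 1 - ratio = 1 - 0.648307 = 0.351693
as a percentage: 0.351693 * 100 = 35.17%

Space savings = 1 - 2413/3722 = 35.17%


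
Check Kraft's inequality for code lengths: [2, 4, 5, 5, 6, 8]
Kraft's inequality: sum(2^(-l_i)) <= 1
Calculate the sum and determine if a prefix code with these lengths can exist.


Sum = 2^(-2) + 2^(-4) + 2^(-5) + 2^(-5) + 2^(-6) + 2^(-8)
    = 0.25 + 0.0625 + 0.03125 + 0.03125 + 0.015625 + 0.00390625
    = 101/256 = 0.39453125
Since 0.39453125 <= 1, Kraft's inequality IS satisfied.
A prefix code with these lengths CAN exist.

Kraft sum = 0.39453125. Satisfied.


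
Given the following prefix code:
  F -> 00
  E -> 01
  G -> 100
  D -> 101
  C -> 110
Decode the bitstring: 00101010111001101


Decoding step by step:
Bits 00 -> F
Bits 101 -> D
Bits 01 -> E
Bits 01 -> E
Bits 110 -> C
Bits 01 -> E
Bits 101 -> D


Decoded message: FDEECED


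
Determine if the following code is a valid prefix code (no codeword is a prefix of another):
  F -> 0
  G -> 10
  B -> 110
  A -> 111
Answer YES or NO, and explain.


Checking each pair (does one codeword prefix another?):
  F='0' vs G='10': no prefix
  F='0' vs B='110': no prefix
  F='0' vs A='111': no prefix
  G='10' vs F='0': no prefix
  G='10' vs B='110': no prefix
  G='10' vs A='111': no prefix
  B='110' vs F='0': no prefix
  B='110' vs G='10': no prefix
  B='110' vs A='111': no prefix
  A='111' vs F='0': no prefix
  A='111' vs G='10': no prefix
  A='111' vs B='110': no prefix
No violation found over all pairs.

YES -- this is a valid prefix code. No codeword is a prefix of any other codeword.


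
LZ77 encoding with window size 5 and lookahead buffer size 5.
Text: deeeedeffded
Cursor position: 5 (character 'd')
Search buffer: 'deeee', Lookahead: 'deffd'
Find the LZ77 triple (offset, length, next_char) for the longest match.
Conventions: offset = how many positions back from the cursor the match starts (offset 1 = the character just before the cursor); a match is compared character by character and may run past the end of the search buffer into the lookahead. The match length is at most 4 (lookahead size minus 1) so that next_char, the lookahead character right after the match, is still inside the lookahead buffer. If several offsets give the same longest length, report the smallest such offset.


Try each offset into the search buffer:
  offset=1 (pos 4, char 'e'): match length 0
  offset=2 (pos 3, char 'e'): match length 0
  offset=3 (pos 2, char 'e'): match length 0
  offset=4 (pos 1, char 'e'): match length 0
  offset=5 (pos 0, char 'd'): match length 2
Longest match has length 2 at offset 5.
next_char = character at position 5 + 2 = 7 -> 'f'

Best match: offset=5, length=2 (matching 'de' starting at position 0)
LZ77 triple: (5, 2, 'f')


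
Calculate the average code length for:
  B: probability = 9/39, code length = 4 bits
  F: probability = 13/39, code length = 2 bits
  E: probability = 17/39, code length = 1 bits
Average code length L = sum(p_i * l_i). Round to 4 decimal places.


Weighted contributions p_i * l_i:
  B: (9/39) * 4 = 36/39
  F: (13/39) * 2 = 26/39
  E: (17/39) * 1 = 17/39
Sum = (36 + 26 + 17)/39 = 79/39

L = 79/39 = 2.0256 bits/symbol


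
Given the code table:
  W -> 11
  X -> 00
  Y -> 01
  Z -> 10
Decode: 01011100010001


Decoding:
01 -> Y
01 -> Y
11 -> W
00 -> X
01 -> Y
00 -> X
01 -> Y


Result: YYWXYXY


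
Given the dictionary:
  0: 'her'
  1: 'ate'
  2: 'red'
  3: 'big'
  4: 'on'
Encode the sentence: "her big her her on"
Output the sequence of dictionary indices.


Look up each word in the dictionary:
  'her' -> 0
  'big' -> 3
  'her' -> 0
  'her' -> 0
  'on' -> 4

Encoded: [0, 3, 0, 0, 4]


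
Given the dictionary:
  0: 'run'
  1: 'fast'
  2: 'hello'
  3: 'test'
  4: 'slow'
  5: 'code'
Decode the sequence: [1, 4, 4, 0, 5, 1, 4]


Look up each index in the dictionary:
  1 -> 'fast'
  4 -> 'slow'
  4 -> 'slow'
  0 -> 'run'
  5 -> 'code'
  1 -> 'fast'
  4 -> 'slow'

Decoded: "fast slow slow run code fast slow"


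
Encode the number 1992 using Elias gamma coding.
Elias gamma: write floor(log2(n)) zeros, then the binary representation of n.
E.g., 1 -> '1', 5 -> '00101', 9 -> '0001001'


num_bits = floor(log2(1992)) + 1 = 11
leading_zeros = num_bits - 1 = 10
binary(1992) = 11111001000

Elias gamma(1992) = '0000000000' + '11111001000' = 000000000011111001000 (21 bits)


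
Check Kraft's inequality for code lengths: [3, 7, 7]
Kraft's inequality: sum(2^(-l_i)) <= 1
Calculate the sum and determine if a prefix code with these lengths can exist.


Sum = 2^(-3) + 2^(-7) + 2^(-7)
    = 0.125 + 0.0078125 + 0.0078125
    = 18/128 = 0.140625
Since 0.140625 <= 1, Kraft's inequality IS satisfied.
A prefix code with these lengths CAN exist.

Kraft sum = 0.140625. Satisfied.


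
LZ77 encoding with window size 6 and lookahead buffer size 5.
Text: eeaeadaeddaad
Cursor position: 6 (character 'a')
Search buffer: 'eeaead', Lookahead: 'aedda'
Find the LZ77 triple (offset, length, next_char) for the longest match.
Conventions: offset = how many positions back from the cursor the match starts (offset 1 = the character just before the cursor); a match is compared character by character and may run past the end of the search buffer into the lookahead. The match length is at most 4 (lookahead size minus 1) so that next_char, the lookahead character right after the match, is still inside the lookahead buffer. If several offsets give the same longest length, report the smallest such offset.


Try each offset into the search buffer:
  offset=1 (pos 5, char 'd'): match length 0
  offset=2 (pos 4, char 'a'): match length 1
  offset=3 (pos 3, char 'e'): match length 0
  offset=4 (pos 2, char 'a'): match length 2
  offset=5 (pos 1, char 'e'): match length 0
  offset=6 (pos 0, char 'e'): match length 0
Longest match has length 2 at offset 4.
next_char = character at position 6 + 2 = 8 -> 'd'

Best match: offset=4, length=2 (matching 'ae' starting at position 2)
LZ77 triple: (4, 2, 'd')


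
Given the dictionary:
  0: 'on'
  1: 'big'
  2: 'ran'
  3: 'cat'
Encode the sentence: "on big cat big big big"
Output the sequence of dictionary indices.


Look up each word in the dictionary:
  'on' -> 0
  'big' -> 1
  'cat' -> 3
  'big' -> 1
  'big' -> 1
  'big' -> 1

Encoded: [0, 1, 3, 1, 1, 1]


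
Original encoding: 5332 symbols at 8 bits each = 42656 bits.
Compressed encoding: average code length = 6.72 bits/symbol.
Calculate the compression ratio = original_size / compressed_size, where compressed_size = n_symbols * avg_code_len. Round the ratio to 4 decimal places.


original_size = n_symbols * orig_bits = 5332 * 8 = 42656 bits
compressed_size = n_symbols * avg_code_len = 5332 * 6.72 = 35831.04 bits
ratio = original_size / compressed_size = 42656 / 35831.04 = 1.1905

Compression ratio = 1.1905


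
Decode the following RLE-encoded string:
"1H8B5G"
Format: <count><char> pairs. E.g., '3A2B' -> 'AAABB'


Expanding each <count><char> pair:
  1H -> 'H'
  8B -> 'BBBBBBBB'
  5G -> 'GGGGG'

Decoded = HBBBBBBBBGGGGG


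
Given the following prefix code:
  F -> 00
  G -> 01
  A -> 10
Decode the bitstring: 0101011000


Decoding step by step:
Bits 01 -> G
Bits 01 -> G
Bits 01 -> G
Bits 10 -> A
Bits 00 -> F


Decoded message: GGGAF


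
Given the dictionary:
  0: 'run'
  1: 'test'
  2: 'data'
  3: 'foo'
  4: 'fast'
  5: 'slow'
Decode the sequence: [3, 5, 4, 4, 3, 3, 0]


Look up each index in the dictionary:
  3 -> 'foo'
  5 -> 'slow'
  4 -> 'fast'
  4 -> 'fast'
  3 -> 'foo'
  3 -> 'foo'
  0 -> 'run'

Decoded: "foo slow fast fast foo foo run"


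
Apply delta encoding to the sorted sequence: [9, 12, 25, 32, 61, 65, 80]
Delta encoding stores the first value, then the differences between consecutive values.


First value: 9
Deltas:
  12 - 9 = 3
  25 - 12 = 13
  32 - 25 = 7
  61 - 32 = 29
  65 - 61 = 4
  80 - 65 = 15


Delta encoded: [9, 3, 13, 7, 29, 4, 15]


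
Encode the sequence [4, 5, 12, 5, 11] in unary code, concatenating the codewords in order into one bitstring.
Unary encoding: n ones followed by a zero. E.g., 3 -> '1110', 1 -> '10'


Encode each number as n ones followed by a terminating 0:
  4 -> 11110 (5 bits)
  5 -> 111110 (6 bits)
  12 -> 1111111111110 (13 bits)
  5 -> 111110 (6 bits)
  11 -> 111111111110 (12 bits)
Total length = 5 + 6 + 13 + 6 + 12 = 42 bits.

Unary([4, 5, 12, 5, 11]) = 111101111101111111111110111110111111111110 (42 bits)
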